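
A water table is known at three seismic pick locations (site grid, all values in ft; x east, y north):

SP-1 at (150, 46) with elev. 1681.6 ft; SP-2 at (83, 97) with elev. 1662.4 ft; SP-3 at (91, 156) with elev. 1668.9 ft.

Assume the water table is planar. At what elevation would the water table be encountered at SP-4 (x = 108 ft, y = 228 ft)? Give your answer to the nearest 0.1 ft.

1679.3 ft

Let the plane be z = a·x + b·y + c.
SP-2−SP-1: −67a + 51b = −19.2;  SP-3−SP-1: −59a + 110b = −12.7.
Solving gives a = 0.33577, b = 0.06464.
Then c = 1681.6 − a·150 − b·46 = 1628.26.
At (108, 228): z = 36.3 + 14.7 + 1628.26 = 1679.3 ft.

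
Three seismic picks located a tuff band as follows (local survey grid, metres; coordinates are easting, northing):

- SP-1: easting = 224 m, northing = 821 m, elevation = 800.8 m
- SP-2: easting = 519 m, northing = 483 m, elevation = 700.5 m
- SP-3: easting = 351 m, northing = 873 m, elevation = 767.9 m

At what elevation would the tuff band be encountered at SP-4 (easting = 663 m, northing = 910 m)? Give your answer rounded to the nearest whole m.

682 m

Two edge vectors: SP-1→SP-2 = (295, -338, -100.3), SP-1→SP-3 = (127, 52, -32.9).
Normal n = (SP-1→SP-2) × (SP-1→SP-3) = (16335.8, -3032.6, 58266).
So ∂z/∂easting = −n_x/n_z = −0.28037 and ∂z/∂northing = −n_y/n_z = 0.05205.
Intercept c from SP-1: 800.8 + 62.80 − 42.73 = 820.87.
At (663, 910): z = −185.9 + 47.4 + 820.87 = 682.4 m.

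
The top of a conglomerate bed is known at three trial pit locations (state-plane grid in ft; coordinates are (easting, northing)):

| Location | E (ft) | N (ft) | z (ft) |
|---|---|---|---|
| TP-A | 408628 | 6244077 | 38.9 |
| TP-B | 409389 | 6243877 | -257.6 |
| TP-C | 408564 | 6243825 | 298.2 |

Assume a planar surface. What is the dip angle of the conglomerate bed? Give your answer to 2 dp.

Two edge vectors: TP-A→TP-B = (761, -200, -296.5), TP-A→TP-C = (-64, -252, 259.3).
Normal n = (TP-A→TP-B) × (TP-A→TP-C) = (-126578, -178351.3, -204572).
So ∂z/∂E = −n_x/n_z = −0.61875 and ∂z/∂N = −n_y/n_z = −0.87183.
Gradient magnitude |∇z| = √(a² + b²) = √(0.38285 + 0.76008) = 1.06908.
True dip = arctan(1.06908) = 46.91°, dipping toward NE (azimuth ≈ 035°).

46.91°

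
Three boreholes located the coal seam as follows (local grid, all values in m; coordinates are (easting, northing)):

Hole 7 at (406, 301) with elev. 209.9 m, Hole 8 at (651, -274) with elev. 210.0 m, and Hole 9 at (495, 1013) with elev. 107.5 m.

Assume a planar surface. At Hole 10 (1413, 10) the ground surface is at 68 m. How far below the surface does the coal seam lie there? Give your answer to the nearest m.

Let the plane be z = a·E + b·N + c.
Hole 8−Hole 7: 245a − 575b = 0.1;  Hole 9−Hole 7: 89a + 712b = −102.4.
Solving gives a = −0.26066, b = −0.11124.
Then c = 209.9 − a·406 − b·301 = 349.21.
At (1413, 10): z_contact = −368.3 − 1.1 + 349.21 = -20.2 m.
Depth below ground = 68 − (-20.2) = 88 m.

88 m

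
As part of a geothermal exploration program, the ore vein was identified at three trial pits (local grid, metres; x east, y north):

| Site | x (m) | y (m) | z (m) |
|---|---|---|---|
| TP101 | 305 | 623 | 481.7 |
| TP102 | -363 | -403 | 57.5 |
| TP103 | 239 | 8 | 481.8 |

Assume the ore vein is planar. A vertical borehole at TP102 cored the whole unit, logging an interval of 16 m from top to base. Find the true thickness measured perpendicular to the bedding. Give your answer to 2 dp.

Let the plane be z = a·x + b·y + c.
TP102−TP101: −668a − 1026b = −424.2;  TP103−TP101: −66a − 615b = 0.1.
Solving gives a = 0.76066, b = −0.08179.
|∇z| = √(a²+b²) = 0.76505, so dip δ = arctan(0.76505) = 37.42°.
True thickness = vertical thickness × cos δ = 16 × cos 37.42° = 12.71 m.

12.71 m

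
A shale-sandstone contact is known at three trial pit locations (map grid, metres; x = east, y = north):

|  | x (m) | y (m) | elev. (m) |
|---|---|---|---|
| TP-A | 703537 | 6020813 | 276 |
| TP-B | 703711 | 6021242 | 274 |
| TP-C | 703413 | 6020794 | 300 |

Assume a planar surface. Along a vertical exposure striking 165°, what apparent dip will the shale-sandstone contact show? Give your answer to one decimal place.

7.4°

Two edge vectors: TP-A→TP-B = (174, 429, -2), TP-A→TP-C = (-124, -19, 24).
Normal n = (TP-A→TP-B) × (TP-A→TP-C) = (10258, -3928, 49890).
So ∂z/∂x = −n_x/n_z = −0.20561 and ∂z/∂y = −n_y/n_z = 0.07873.
Unit vector along 165° is (sin 165°, cos 165°) = (0.2588, -0.9659).
Slope in that direction = a·(0.2588) + b·(-0.9659) = −0.12927.
Apparent dip = arctan|0.12927| = 7.4° (true dip is 12.4°, so apparent ≤ true as expected).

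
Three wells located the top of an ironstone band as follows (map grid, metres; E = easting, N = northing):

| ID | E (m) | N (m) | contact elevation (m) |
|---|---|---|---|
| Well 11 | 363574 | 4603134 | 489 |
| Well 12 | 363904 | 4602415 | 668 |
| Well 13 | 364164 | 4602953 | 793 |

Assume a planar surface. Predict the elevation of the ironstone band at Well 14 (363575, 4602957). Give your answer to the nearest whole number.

492 m

Let the plane be z = a·E + b·N + c.
Well 12−Well 11: 330a − 719b = 179;  Well 13−Well 11: 590a − 181b = 304.
Solving gives a = 0.51080169, b = −0.01451383.
Then c = 489 − a·363574 − b·4603134 = −118416.12.
At (363575, 4602957): z = 185714.7 − 66806.5 − 118416.12 = 492.1 m.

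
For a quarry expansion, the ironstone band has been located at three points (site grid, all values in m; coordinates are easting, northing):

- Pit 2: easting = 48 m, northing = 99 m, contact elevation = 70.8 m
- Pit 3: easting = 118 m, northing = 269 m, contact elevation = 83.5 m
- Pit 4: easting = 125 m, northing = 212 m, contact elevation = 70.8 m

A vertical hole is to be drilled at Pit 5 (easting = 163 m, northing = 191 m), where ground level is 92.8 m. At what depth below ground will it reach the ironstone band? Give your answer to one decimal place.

36.5 m

Let the plane be z = a·easting + b·northing + c.
Pit 3−Pit 2: 70a + 170b = 12.7;  Pit 4−Pit 2: 77a + 113b = 0.
Solving gives a = −0.27705, b = 0.18878.
Then c = 70.8 − a·48 − b·99 = 65.41.
At (163, 191): z_contact = −45.16 + 36.06 + 65.41 = 56.31 m.
Depth below ground = 92.8 − 56.31 = 36.5 m.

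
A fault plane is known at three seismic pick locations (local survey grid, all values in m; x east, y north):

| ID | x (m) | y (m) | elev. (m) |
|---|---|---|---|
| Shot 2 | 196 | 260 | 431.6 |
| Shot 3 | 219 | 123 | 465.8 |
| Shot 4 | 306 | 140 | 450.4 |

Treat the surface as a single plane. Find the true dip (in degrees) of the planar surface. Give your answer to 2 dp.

16.57°

Two edge vectors: Shot 2→Shot 3 = (23, -137, 34.2), Shot 2→Shot 4 = (110, -120, 18.8).
Normal n = (Shot 2→Shot 3) × (Shot 2→Shot 4) = (1528.4, 3329.6, 12310).
So ∂z/∂x = −n_x/n_z = −0.12416 and ∂z/∂y = −n_y/n_z = −0.27048.
Gradient magnitude |∇z| = √(a² + b²) = √(0.01542 + 0.07316) = 0.29761.
True dip = arctan(0.29761) = 16.57°, dipping toward NNE (azimuth ≈ 025°).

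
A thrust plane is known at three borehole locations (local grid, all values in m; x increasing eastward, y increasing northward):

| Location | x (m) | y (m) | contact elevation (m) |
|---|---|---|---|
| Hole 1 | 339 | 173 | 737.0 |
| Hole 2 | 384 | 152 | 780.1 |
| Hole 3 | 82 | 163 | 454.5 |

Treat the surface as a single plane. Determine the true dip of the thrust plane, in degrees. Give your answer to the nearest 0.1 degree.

48.3°

Two edge vectors: Hole 1→Hole 2 = (45, -21, 43.1), Hole 1→Hole 3 = (-257, -10, -282.5).
Normal n = (Hole 1→Hole 2) × (Hole 1→Hole 3) = (6363.5, 1635.8, -5847).
So ∂z/∂x = −n_x/n_z = 1.08834 and ∂z/∂y = −n_y/n_z = 0.27977.
Gradient magnitude |∇z| = √(a² + b²) = √(1.18448 + 0.07827) = 1.12372.
True dip = arctan(1.12372) = 48.3°, dipping toward WSW (azimuth ≈ 256°).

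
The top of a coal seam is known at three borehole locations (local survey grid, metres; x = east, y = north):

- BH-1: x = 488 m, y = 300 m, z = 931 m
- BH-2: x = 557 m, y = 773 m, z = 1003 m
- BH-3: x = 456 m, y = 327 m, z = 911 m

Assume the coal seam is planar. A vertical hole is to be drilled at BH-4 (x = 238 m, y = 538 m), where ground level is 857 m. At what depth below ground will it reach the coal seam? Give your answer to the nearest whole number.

81 m

Two edge vectors: BH-1→BH-2 = (69, 473, 72), BH-1→BH-3 = (-32, 27, -20).
Normal n = (BH-1→BH-2) × (BH-1→BH-3) = (-11404, -924, 16999).
So ∂z/∂x = −n_x/n_z = 0.67086 and ∂z/∂y = −n_y/n_z = 0.05436.
Intercept c from BH-1: 931 − 327.38 − 16.31 = 587.31.
At (238, 538): z_contact = 159.7 + 29.2 + 587.31 = 776.2 m.
Depth below ground = 857 − 776.2 = 81 m.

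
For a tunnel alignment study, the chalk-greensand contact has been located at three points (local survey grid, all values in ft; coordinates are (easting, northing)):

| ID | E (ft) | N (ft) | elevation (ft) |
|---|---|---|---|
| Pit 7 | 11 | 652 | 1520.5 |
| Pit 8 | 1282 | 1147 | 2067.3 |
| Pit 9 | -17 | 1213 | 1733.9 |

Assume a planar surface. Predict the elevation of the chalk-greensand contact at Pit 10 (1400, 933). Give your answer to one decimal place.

2015.6 ft

Let the plane be z = a·E + b·N + c.
Pit 8−Pit 7: 1271a + 495b = 546.8;  Pit 9−Pit 7: −28a + 561b = 213.4.
Solving gives a = 0.276688, b = 0.394202.
Then c = 1520.5 − a·11 − b·652 = 1260.44.
At (1400, 933): z = 387.4 + 367.8 + 1260.44 = 2015.6 ft.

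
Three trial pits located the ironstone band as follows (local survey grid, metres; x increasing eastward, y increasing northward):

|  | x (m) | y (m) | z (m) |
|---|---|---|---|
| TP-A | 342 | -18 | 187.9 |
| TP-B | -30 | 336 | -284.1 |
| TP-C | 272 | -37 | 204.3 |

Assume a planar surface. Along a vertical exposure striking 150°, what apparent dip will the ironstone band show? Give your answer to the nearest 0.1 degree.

48.1°

Two edge vectors: TP-A→TP-B = (-372, 354, -472), TP-A→TP-C = (-70, -19, 16.4).
Normal n = (TP-A→TP-B) × (TP-A→TP-C) = (-3162.4, 39140.8, 31848).
So ∂z/∂x = −n_x/n_z = 0.09930 and ∂z/∂y = −n_y/n_z = −1.22899.
Unit vector along 150° is (sin 150°, cos 150°) = (0.5000, -0.8660).
Slope in that direction = a·(0.5000) + b·(-0.8660) = 1.11398.
Apparent dip = arctan|1.11398| = 48.1° (true dip is 51.0°, so apparent ≤ true as expected).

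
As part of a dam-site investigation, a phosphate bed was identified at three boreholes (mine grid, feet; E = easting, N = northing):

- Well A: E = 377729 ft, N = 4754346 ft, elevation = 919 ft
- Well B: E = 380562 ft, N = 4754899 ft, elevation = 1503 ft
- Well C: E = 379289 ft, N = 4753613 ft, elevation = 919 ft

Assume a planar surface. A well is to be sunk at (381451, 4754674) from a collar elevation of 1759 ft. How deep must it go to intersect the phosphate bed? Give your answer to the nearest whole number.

196 ft

Let the plane be z = a·E + b·N + c.
Well B−Well A: 2833a + 553b = 584;  Well C−Well A: 1560a − 733b = 0.
Solving gives a = 0.14563893, b = 0.30995462.
Then c = 919 − a·377729 − b·4754346 = −1527724.55.
At (381451, 4754674): z_contact = 55554.1 + 1473733.2 − 1527724.55 = 1562.7 ft.
Depth below ground = 1759 − 1562.7 = 196 ft.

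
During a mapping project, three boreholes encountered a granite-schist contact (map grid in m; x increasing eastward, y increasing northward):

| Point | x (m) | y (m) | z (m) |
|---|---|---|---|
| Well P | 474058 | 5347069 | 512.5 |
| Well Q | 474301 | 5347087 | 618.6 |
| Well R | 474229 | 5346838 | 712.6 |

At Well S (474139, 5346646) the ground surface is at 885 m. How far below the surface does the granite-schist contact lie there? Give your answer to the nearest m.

Two edge vectors: Well P→Well Q = (243, 18, 106.1), Well P→Well R = (171, -231, 200.1).
Normal n = (Well P→Well Q) × (Well P→Well R) = (28110.9, -30481.2, -59211).
So ∂z/∂x = −n_x/n_z = 0.47475807 and ∂z/∂y = −n_y/n_z = −0.51478948.
Intercept c from Well P: 512.5 − 225062.86 + 2752614.88 = 2528064.52.
At (474139, 5346646): z_contact = 225101.3 − 2752397.1 + 2528064.52 = 768.7 m.
Depth below ground = 885 − 768.7 = 116 m.

116 m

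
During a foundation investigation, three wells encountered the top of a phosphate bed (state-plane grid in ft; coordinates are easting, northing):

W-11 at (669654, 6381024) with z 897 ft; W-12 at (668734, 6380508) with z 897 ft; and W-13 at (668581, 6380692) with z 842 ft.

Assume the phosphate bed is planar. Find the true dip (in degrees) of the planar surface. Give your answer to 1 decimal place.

13.2°

Let the plane be z = a·easting + b·northing + c.
W-12−W-11: −920a − 516b = 0;  W-13−W-11: −1073a − 332b = −55.
Solving gives a = 0.11433, b = −0.20384.
Gradient magnitude |∇z| = √(a² + b²) = √(0.01307 + 0.04155) = 0.23372.
True dip = arctan(0.23372) = 13.2°, dipping toward NNW (azimuth ≈ 331°).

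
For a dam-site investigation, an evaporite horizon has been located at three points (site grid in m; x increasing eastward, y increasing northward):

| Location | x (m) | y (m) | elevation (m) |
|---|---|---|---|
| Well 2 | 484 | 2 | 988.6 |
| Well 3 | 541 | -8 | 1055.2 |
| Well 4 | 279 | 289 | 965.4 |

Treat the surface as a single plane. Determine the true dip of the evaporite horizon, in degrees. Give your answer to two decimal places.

Two edge vectors: Well 2→Well 3 = (57, -10, 66.6), Well 2→Well 4 = (-205, 287, -23.2).
Normal n = (Well 2→Well 3) × (Well 2→Well 4) = (-18882.2, -12330.6, 14309).
So ∂z/∂x = −n_x/n_z = 1.31960 and ∂z/∂y = −n_y/n_z = 0.86174.
Gradient magnitude |∇z| = √(a² + b²) = √(1.74135 + 0.74259) = 1.57605.
True dip = arctan(1.57605) = 57.61°, dipping toward WSW (azimuth ≈ 237°).

57.61°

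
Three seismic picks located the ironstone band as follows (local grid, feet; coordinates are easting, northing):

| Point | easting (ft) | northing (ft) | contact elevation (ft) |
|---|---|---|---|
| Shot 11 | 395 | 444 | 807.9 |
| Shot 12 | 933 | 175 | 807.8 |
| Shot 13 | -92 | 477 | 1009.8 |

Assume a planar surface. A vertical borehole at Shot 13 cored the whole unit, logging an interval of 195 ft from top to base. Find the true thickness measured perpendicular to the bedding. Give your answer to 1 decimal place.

Let the plane be z = a·easting + b·northing + c.
Shot 12−Shot 11: 538a − 269b = −0.1;  Shot 13−Shot 11: −487a + 33b = 201.9.
Solving gives a = −0.47954, b = −0.95871.
|∇z| = √(a²+b²) = 1.07196, so dip δ = arctan(1.07196) = 46.99°.
True thickness = vertical thickness × cos δ = 195 × cos 46.99° = 133.0 ft.

133.0 ft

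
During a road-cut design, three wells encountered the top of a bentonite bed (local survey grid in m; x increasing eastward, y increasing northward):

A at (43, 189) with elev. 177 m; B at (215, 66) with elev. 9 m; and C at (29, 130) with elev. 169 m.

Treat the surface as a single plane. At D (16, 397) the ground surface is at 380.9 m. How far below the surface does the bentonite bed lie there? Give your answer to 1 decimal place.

Two edge vectors: A→B = (172, -123, -168), A→C = (-14, -59, -8).
Normal n = (A→B) × (A→C) = (-8928, 3728, -11870).
So ∂z/∂x = −n_x/n_z = −0.75215 and ∂z/∂y = −n_y/n_z = 0.31407.
Intercept c from A: 177 + 32.34 − 59.36 = 149.98.
At (16, 397): z_contact = −12.03 + 124.69 + 149.98 = 262.63 m.
Depth below ground = 380.9 − 262.63 = 118.3 m.

118.3 m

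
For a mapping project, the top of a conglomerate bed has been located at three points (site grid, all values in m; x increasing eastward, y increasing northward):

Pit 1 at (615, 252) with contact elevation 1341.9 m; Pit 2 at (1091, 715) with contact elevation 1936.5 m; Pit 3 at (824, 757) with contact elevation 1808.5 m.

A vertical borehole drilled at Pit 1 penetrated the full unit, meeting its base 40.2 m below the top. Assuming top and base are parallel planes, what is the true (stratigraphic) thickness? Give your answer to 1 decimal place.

29.9 m

Let the plane be z = a·x + b·y + c.
Pit 2−Pit 1: 476a + 463b = 594.6;  Pit 3−Pit 1: 209a + 505b = 466.6.
Solving gives a = 0.58656, b = 0.68121.
|∇z| = √(a²+b²) = 0.89894, so dip δ = arctan(0.89894) = 41.95°.
True thickness = vertical thickness × cos δ = 40.2 × cos 41.95° = 29.9 m.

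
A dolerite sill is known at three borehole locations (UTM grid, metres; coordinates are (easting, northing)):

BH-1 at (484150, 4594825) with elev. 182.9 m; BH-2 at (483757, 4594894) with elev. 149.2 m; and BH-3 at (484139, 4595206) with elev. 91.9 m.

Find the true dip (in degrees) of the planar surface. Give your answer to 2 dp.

Let the plane be z = a·E + b·N + c.
BH-2−BH-1: −393a + 69b = −33.7;  BH-3−BH-1: −11a + 381b = −91.
Solving gives a = 0.04404, b = −0.23757.
Gradient magnitude |∇z| = √(a² + b²) = √(0.00194 + 0.05644) = 0.24162.
True dip = arctan(0.24162) = 13.58°, dipping toward N (azimuth ≈ 349°).

13.58°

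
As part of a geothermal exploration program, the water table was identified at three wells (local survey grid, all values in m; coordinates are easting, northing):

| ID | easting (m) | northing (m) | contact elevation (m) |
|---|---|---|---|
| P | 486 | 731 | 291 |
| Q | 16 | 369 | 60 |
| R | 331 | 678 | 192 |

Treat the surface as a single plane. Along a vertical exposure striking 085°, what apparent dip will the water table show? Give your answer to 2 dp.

35.88°

Let the plane be z = a·easting + b·northing + c.
Q−P: −470a − 362b = −231;  R−P: −155a − 53b = −99.
Solving gives a = 0.75625, b = −0.34375.
Unit vector along 085° is (sin 85°, cos 85°) = (0.9962, 0.0872).
Slope in that direction = a·(0.9962) + b·(0.0872) = 0.72341.
Apparent dip = arctan|0.72341| = 35.88° (true dip is 39.7°, so apparent ≤ true as expected).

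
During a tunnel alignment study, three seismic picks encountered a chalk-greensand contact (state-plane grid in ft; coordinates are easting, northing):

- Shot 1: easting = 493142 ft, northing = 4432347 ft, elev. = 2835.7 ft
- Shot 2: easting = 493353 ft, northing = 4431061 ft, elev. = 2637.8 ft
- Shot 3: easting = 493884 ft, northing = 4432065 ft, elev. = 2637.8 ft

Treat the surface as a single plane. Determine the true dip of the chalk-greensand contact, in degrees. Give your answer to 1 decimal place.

14.1°

Two edge vectors: Shot 1→Shot 2 = (211, -1286, -197.9), Shot 1→Shot 3 = (742, -282, -197.9).
Normal n = (Shot 1→Shot 2) × (Shot 1→Shot 3) = (198691.6, -105084.9, 894710).
So ∂z/∂easting = −n_x/n_z = −0.22207 and ∂z/∂northing = −n_y/n_z = 0.11745.
Gradient magnitude |∇z| = √(a² + b²) = √(0.04932 + 0.01379) = 0.25122.
True dip = arctan(0.25122) = 14.1°, dipping toward ESE (azimuth ≈ 118°).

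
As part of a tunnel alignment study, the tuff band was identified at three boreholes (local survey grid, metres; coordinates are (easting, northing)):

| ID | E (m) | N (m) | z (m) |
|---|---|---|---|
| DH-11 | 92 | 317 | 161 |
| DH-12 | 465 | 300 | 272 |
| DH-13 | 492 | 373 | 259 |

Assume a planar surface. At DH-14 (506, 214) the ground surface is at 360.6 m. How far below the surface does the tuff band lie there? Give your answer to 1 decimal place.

52.6 m

Let the plane be z = a·E + b·N + c.
DH-12−DH-11: 373a − 17b = 111;  DH-13−DH-11: 400a + 56b = 98.
Solving gives a = 0.28467, b = −0.28337.
Then c = 161 − a·92 − b·317 = 224.64.
At (506, 214): z_contact = 144.04 − 60.64 + 224.64 = 308.04 m.
Depth below ground = 360.6 − 308.04 = 52.6 m.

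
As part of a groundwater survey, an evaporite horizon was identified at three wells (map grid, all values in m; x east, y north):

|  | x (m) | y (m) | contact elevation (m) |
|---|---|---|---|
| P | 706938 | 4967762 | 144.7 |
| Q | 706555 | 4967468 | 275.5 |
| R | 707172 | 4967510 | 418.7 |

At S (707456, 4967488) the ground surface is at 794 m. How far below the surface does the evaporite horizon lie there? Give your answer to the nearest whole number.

275 m

Two edge vectors: P→Q = (-383, -294, 130.8), P→R = (234, -252, 274).
Normal n = (P→Q) × (P→R) = (-47594.4, 135549.2, 165312).
So ∂z/∂x = −n_x/n_z = 0.28790650 and ∂z/∂y = −n_y/n_z = −0.81995983.
Intercept c from P: 144.7 − 203532.05 + 4073365.30 = 3869977.95.
At (707456, 4967488): z_contact = 203681.2 − 4073140.6 + 3869977.95 = 518.5 m.
Depth below ground = 794 − 518.5 = 275 m.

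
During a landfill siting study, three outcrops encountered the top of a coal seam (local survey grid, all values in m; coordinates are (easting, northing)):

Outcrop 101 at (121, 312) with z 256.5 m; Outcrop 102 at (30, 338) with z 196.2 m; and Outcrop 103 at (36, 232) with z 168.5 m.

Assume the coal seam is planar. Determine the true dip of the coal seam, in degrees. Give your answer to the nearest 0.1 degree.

Two edge vectors: Outcrop 101→Outcrop 102 = (-91, 26, -60.3), Outcrop 101→Outcrop 103 = (-85, -80, -88).
Normal n = (Outcrop 101→Outcrop 102) × (Outcrop 101→Outcrop 103) = (-7112, -2882.5, 9490).
So ∂z/∂E = −n_x/n_z = 0.74942 and ∂z/∂N = −n_y/n_z = 0.30374.
Gradient magnitude |∇z| = √(a² + b²) = √(0.56163 + 0.09226) = 0.80863.
True dip = arctan(0.80863) = 39.0°, dipping toward WSW (azimuth ≈ 248°).

39.0°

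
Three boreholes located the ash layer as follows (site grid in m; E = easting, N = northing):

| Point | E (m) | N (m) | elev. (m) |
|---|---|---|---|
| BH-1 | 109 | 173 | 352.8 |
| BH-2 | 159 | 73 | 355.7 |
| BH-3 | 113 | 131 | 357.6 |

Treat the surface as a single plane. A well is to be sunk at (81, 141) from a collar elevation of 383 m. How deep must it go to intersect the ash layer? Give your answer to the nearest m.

Let the plane be z = a·E + b·N + c.
BH-2−BH-1: 50a − 100b = 2.9;  BH-3−BH-1: 4a − 42b = 4.8.
Solving gives a = −0.21071, b = −0.13435.
Then c = 352.8 − a·109 − b·173 = 399.01.
At (81, 141): z_contact = −17.1 − 18.9 + 399.01 = 363.0 m.
Depth below ground = 383 − 363.0 = 20 m.

20 m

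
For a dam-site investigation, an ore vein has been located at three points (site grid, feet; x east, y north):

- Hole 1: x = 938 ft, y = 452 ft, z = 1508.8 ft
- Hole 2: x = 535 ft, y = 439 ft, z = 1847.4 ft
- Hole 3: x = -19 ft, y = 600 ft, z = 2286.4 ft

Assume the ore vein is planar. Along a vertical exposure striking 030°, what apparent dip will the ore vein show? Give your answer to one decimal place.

Two edge vectors: Hole 1→Hole 2 = (-403, -13, 338.6), Hole 1→Hole 3 = (-957, 148, 777.6).
Normal n = (Hole 1→Hole 2) × (Hole 1→Hole 3) = (-60221.6, -10667.4, -72085).
So ∂z/∂x = −n_x/n_z = −0.83542 and ∂z/∂y = −n_y/n_z = −0.14798.
Unit vector along 030° is (sin 30°, cos 30°) = (0.5000, 0.8660).
Slope in that direction = a·(0.5000) + b·(0.8660) = −0.54587.
Apparent dip = arctan|0.54587| = 28.6° (true dip is 40.3°, so apparent ≤ true as expected).

28.6°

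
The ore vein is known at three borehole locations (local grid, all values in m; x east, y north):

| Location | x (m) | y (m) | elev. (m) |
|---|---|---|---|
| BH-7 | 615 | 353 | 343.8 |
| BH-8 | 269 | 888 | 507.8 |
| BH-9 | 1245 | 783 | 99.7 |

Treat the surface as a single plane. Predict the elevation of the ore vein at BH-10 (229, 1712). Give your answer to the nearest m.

556 m

Let the plane be z = a·x + b·y + c.
BH-8−BH-7: −346a + 535b = 164;  BH-9−BH-7: 630a + 430b = −244.1.
Solving gives a = −0.41396, b = 0.03882.
Then c = 343.8 − a·615 − b·353 = 584.68.
At (229, 1712): z = −94.8 + 66.5 + 584.68 = 556.3 m.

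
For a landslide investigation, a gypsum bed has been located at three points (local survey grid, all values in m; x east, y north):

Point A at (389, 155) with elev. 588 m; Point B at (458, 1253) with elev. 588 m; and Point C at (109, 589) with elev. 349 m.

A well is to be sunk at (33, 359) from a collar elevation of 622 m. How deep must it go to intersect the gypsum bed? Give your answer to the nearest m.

Let the plane be z = a·x + b·y + c.
Point B−Point A: 69a + 1098b = 0;  Point C−Point A: −280a + 434b = −239.
Solving gives a = 0.77781, b = −0.04888.
Then c = 588 − a·389 − b·155 = 293.01.
At (33, 359): z_contact = 25.7 − 17.5 + 293.01 = 301.1 m.
Depth below ground = 622 − 301.1 = 321 m.

321 m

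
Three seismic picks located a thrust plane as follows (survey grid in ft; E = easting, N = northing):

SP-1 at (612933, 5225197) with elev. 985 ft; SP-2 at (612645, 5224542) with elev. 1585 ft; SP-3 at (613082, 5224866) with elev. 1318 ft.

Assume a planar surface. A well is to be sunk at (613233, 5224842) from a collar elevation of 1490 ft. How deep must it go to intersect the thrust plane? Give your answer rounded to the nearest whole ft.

134 ft

Two edge vectors: SP-1→SP-2 = (-288, -655, 600), SP-1→SP-3 = (149, -331, 333).
Normal n = (SP-1→SP-2) × (SP-1→SP-3) = (-19515, 185304, 192923).
So ∂z/∂E = −n_x/n_z = 0.10115435 and ∂z/∂N = −n_y/n_z = −0.96050756.
Intercept c from SP-1: 985 − 62000.84 + 5018841.22 = 4957825.38.
At (613233, 5224842): z_contact = 62031.2 − 5018500.2 + 4957825.38 = 1356.3 ft.
Depth below ground = 1490 − 1356.3 = 134 ft.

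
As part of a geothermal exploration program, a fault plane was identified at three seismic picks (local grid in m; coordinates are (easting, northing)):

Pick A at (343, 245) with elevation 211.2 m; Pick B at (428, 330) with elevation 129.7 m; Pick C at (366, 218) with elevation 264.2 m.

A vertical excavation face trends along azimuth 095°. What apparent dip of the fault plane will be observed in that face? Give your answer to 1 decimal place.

33.9°

Two edge vectors: Pick A→Pick B = (85, 85, -81.5), Pick A→Pick C = (23, -27, 53).
Normal n = (Pick A→Pick B) × (Pick A→Pick C) = (2304.5, -6379.5, -4250).
So ∂z/∂E = −n_x/n_z = 0.54224 and ∂z/∂N = −n_y/n_z = −1.50106.
Unit vector along 095° is (sin 95°, cos 95°) = (0.9962, -0.0872).
Slope in that direction = a·(0.9962) + b·(-0.0872) = 0.67100.
Apparent dip = arctan|0.67100| = 33.9° (true dip is 57.9°, so apparent ≤ true as expected).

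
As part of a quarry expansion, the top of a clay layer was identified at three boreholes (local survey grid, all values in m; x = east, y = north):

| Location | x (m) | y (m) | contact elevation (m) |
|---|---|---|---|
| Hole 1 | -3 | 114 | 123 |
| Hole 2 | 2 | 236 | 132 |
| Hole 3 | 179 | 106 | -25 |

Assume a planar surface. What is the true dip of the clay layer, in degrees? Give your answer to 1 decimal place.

Two edge vectors: Hole 1→Hole 2 = (5, 122, 9), Hole 1→Hole 3 = (182, -8, -148).
Normal n = (Hole 1→Hole 2) × (Hole 1→Hole 3) = (-17984, 2378, -22244).
So ∂z/∂x = −n_x/n_z = −0.80849 and ∂z/∂y = −n_y/n_z = 0.10691.
Gradient magnitude |∇z| = √(a² + b²) = √(0.65365 + 0.01143) = 0.81553.
True dip = arctan(0.81553) = 39.2°, dipping toward E (azimuth ≈ 098°).

39.2°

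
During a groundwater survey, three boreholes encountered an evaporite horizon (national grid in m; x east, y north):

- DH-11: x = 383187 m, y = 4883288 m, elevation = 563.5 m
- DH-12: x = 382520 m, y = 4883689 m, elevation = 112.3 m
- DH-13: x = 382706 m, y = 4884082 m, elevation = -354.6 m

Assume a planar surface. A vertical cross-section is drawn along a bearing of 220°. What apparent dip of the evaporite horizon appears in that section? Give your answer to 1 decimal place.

Two edge vectors: DH-11→DH-12 = (-667, 401, -451.2), DH-11→DH-13 = (-481, 794, -918.1).
Normal n = (DH-11→DH-12) × (DH-11→DH-13) = (-9905.3, -395345.5, -336717).
So ∂z/∂x = −n_x/n_z = −0.02942 and ∂z/∂y = −n_y/n_z = −1.17412.
Unit vector along 220° is (sin 220°, cos 220°) = (-0.6428, -0.7660).
Slope in that direction = a·(-0.6428) + b·(-0.7660) = 0.91834.
Apparent dip = arctan|0.91834| = 42.6° (true dip is 49.6°, so apparent ≤ true as expected).

42.6°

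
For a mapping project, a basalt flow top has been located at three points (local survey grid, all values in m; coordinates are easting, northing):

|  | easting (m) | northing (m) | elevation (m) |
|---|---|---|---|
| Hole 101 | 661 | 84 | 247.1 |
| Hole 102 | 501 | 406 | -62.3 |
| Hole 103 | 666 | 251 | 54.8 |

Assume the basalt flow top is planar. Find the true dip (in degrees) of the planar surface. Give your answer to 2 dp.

50.12°

Let the plane be z = a·easting + b·northing + c.
Hole 102−Hole 101: −160a + 322b = −309.4;  Hole 103−Hole 101: 5a + 167b = −192.3.
Solving gives a = −0.36184, b = −1.14066.
Gradient magnitude |∇z| = √(a² + b²) = √(0.13092 + 1.30111) = 1.19668.
True dip = arctan(1.19668) = 50.12°, dipping toward NNE (azimuth ≈ 018°).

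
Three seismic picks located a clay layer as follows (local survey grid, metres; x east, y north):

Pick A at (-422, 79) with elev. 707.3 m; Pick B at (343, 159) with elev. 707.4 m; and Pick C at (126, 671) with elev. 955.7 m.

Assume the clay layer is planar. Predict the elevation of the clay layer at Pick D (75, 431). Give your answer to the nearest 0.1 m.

Let the plane be z = a·x + b·y + c.
Pick B−Pick A: 765a + 80b = 0.1;  Pick C−Pick A: 548a + 592b = 248.4.
Solving gives a = −0.04844, b = 0.46443.
Then c = 707.3 − a·-422 − b·79 = 650.17.
At (75, 431): z = −3.6 + 200.2 + 650.17 = 846.7 m.

846.7 m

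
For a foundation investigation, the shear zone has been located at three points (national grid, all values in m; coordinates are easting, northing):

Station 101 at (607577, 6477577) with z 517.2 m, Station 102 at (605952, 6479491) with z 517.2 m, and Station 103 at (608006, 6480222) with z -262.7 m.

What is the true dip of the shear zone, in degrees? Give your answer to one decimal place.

Two edge vectors: Station 101→Station 102 = (-1625, 1914, 0), Station 101→Station 103 = (429, 2645, -779.9).
Normal n = (Station 101→Station 102) × (Station 101→Station 103) = (-1492728.6, -1267337.5, -5119231).
So ∂z/∂easting = −n_x/n_z = −0.29159 and ∂z/∂northing = −n_y/n_z = −0.24756.
Gradient magnitude |∇z| = √(a² + b²) = √(0.08503 + 0.06129) = 0.38251.
True dip = arctan(0.38251) = 20.9°, dipping toward NE (azimuth ≈ 050°).

20.9°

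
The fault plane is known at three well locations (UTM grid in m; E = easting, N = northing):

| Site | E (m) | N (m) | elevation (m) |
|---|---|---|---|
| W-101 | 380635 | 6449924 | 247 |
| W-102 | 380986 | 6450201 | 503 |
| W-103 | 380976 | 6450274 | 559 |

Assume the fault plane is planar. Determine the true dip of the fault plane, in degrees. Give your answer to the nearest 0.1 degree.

38.3°

Two edge vectors: W-101→W-102 = (351, 277, 256), W-101→W-103 = (341, 350, 312).
Normal n = (W-101→W-102) × (W-101→W-103) = (-3176, -22216, 28393).
So ∂z/∂E = −n_x/n_z = 0.11186 and ∂z/∂N = −n_y/n_z = 0.78245.
Gradient magnitude |∇z| = √(a² + b²) = √(0.01251 + 0.61222) = 0.79040.
True dip = arctan(0.79040) = 38.3°, dipping toward S (azimuth ≈ 188°).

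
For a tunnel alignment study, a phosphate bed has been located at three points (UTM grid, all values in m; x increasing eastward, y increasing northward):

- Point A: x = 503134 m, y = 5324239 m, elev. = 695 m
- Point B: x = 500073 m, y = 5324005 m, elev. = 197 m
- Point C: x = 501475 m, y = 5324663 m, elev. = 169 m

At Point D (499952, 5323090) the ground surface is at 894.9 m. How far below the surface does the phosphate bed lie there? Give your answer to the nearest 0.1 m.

Two edge vectors: Point A→Point B = (-3061, -234, -498), Point A→Point C = (-1659, 424, -526).
Normal n = (Point A→Point B) × (Point A→Point C) = (334236, -783904, -1686070).
So ∂z/∂x = −n_x/n_z = 0.198233763 and ∂z/∂y = −n_y/n_z = −0.464929689.
Intercept c from Point A: 695 − 99738.15 + 2475396.78 = 2376353.63.
At (499952, 5323090): z_contact = 99107.37 − 2474862.58 + 2376353.63 = 598.42 m.
Depth below ground = 894.9 − 598.42 = 296.5 m.

296.5 m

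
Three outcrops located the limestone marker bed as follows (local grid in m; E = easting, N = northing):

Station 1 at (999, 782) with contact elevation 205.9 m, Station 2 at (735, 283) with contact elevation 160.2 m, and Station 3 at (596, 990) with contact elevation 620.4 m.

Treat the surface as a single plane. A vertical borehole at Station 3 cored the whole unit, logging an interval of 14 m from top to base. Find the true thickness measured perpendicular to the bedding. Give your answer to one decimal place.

Let the plane be z = a·E + b·N + c.
Station 2−Station 1: −264a − 499b = −45.7;  Station 3−Station 1: −403a + 208b = 414.5.
Solving gives a = −0.77079, b = 0.49938.
|∇z| = √(a²+b²) = 0.91842, so dip δ = arctan(0.91842) = 42.57°.
True thickness = vertical thickness × cos δ = 14 × cos 42.57° = 10.3 m.

10.3 m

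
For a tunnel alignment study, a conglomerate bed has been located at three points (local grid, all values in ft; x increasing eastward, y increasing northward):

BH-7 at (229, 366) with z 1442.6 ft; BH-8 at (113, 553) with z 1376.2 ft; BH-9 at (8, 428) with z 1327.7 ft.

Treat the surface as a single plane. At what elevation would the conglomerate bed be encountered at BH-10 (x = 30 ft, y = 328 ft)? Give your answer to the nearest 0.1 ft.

1342.8 ft

Let the plane be z = a·x + b·y + c.
BH-8−BH-7: −116a + 187b = −66.4;  BH-9−BH-7: −221a + 62b = −114.9.
Solving gives a = 0.50885, b = −0.03943.
Then c = 1442.6 − a·229 − b·366 = 1340.51.
At (30, 328): z = 15.3 − 12.9 + 1340.51 = 1342.8 ft.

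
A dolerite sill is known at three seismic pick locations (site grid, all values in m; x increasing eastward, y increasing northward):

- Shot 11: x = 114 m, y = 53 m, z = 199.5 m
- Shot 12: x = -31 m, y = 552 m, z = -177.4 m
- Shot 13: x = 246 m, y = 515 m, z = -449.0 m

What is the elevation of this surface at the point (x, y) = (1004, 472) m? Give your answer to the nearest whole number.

Let the plane be z = a·x + b·y + c.
Shot 12−Shot 11: −145a + 499b = −376.9;  Shot 13−Shot 11: 132a + 462b = −648.5.
Solving gives a = −1.12506, b = −1.08223.
Then c = 199.5 − a·114 − b·53 = 385.12.
At (1004, 472): z = −1129.6 − 510.8 + 385.12 = -1255.3 m.

-1255 m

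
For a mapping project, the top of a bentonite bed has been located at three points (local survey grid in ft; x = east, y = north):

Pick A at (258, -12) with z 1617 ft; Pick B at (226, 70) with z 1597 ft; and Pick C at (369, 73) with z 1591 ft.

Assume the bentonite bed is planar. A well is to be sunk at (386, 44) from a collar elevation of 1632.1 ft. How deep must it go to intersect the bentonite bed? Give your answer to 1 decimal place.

34.2 ft

Two edge vectors: Pick A→Pick B = (-32, 82, -20), Pick A→Pick C = (111, 85, -26).
Normal n = (Pick A→Pick B) × (Pick A→Pick C) = (-432, -3052, -11822).
So ∂z/∂x = −n_x/n_z = −0.03654 and ∂z/∂y = −n_y/n_z = −0.25816.
Intercept c from Pick A: 1617 + 9.43 − 3.10 = 1623.33.
At (386, 44): z_contact = −14.11 − 11.36 + 1623.33 = 1597.87 ft.
Depth below ground = 1632.1 − 1597.87 = 34.2 ft.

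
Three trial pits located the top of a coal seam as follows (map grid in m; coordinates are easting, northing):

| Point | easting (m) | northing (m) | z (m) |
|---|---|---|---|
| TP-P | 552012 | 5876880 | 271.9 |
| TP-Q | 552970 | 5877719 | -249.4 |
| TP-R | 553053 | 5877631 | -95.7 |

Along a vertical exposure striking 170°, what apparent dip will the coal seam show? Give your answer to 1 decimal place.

52.7°

Two edge vectors: TP-P→TP-Q = (958, 839, -521.3), TP-P→TP-R = (1041, 751, -367.6).
Normal n = (TP-P→TP-Q) × (TP-P→TP-R) = (83079.9, -190512.5, -153941).
So ∂z/∂easting = −n_x/n_z = 0.53969 and ∂z/∂northing = −n_y/n_z = −1.23757.
Unit vector along 170° is (sin 170°, cos 170°) = (0.1736, -0.9848).
Slope in that direction = a·(0.1736) + b·(-0.9848) = 1.31248.
Apparent dip = arctan|1.31248| = 52.7° (true dip is 53.5°, so apparent ≤ true as expected).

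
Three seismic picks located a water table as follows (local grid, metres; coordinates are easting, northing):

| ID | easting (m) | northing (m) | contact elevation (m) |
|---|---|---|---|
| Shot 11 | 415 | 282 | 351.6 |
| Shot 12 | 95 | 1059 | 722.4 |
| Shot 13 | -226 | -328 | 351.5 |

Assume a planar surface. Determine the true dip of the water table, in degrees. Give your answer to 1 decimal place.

Let the plane be z = a·easting + b·northing + c.
Shot 12−Shot 11: −320a + 777b = 370.8;  Shot 13−Shot 11: −641a − 610b = −0.1.
Solving gives a = −0.32616, b = 0.34290.
Gradient magnitude |∇z| = √(a² + b²) = √(0.10638 + 0.11758) = 0.47324.
True dip = arctan(0.47324) = 25.3°, dipping toward SE (azimuth ≈ 136°).

25.3°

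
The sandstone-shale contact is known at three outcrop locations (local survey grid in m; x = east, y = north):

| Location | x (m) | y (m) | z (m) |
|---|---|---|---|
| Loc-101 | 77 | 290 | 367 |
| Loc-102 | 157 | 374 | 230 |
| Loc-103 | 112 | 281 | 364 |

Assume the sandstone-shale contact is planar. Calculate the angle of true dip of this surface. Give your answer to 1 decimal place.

Two edge vectors: Loc-101→Loc-102 = (80, 84, -137), Loc-101→Loc-103 = (35, -9, -3).
Normal n = (Loc-101→Loc-102) × (Loc-101→Loc-103) = (-1485, -4555, -3660).
So ∂z/∂x = −n_x/n_z = −0.40574 and ∂z/∂y = −n_y/n_z = −1.24454.
Gradient magnitude |∇z| = √(a² + b²) = √(0.16462 + 1.54887) = 1.30900.
True dip = arctan(1.30900) = 52.6°, dipping toward NNE (azimuth ≈ 018°).

52.6°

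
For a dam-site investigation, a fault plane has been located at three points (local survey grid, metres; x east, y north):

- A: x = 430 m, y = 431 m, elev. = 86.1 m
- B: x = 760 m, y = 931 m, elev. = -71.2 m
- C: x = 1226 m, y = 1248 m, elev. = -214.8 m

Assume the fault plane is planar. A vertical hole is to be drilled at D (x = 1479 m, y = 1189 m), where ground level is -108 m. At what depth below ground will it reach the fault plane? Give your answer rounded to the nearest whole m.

138 m

Let the plane be z = a·x + b·y + c.
B−A: 330a + 500b = −157.3;  C−A: 796a + 817b = −300.9.
Solving gives a = −0.17085, b = −0.20184.
Then c = 86.1 − a·430 − b·431 = 246.56.
At (1479, 1189): z_contact = −252.7 − 240.0 + 246.56 = -246.1 m.
Depth below ground = -108 − (-246.1) = 138 m.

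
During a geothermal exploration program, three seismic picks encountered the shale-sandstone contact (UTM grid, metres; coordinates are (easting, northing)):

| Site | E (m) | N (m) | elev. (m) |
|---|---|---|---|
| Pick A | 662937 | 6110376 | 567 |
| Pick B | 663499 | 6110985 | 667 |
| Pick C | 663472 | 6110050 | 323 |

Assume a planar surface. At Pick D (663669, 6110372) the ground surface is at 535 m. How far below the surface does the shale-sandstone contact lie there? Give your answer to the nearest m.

Let the plane be z = a·E + b·N + c.
Pick B−Pick A: 562a + 609b = 100;  Pick C−Pick A: 535a − 326b = −244.
Solving gives a = −0.22787789, b = 0.37449487.
Then c = 567 − a·662937 − b·6110376 = −2136668.78.
At (663669, 6110372): z_contact = −151235.5 + 2288303.0 − 2136668.78 = 398.7 m.
Depth below ground = 535 − 398.7 = 136 m.

136 m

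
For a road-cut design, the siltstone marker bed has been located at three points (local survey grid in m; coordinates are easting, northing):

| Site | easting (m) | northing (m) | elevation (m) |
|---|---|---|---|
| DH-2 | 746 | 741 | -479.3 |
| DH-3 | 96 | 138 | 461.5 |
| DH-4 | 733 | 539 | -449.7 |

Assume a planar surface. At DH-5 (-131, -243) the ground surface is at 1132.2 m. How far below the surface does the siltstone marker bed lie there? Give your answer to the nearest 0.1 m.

332.5 m

Two edge vectors: DH-2→DH-3 = (-650, -603, 940.8), DH-2→DH-4 = (-13, -202, 29.6).
Normal n = (DH-2→DH-3) × (DH-2→DH-4) = (172192.8, 7009.6, 123461).
So ∂z/∂easting = −n_x/n_z = −1.39471 and ∂z/∂northing = −n_y/n_z = −0.05678.
Intercept c from DH-2: -479.3 + 1040.46 + 42.07 = 603.23.
At (-131, -243): z_contact = 182.71 + 13.80 + 603.23 = 799.73 m.
Depth below ground = 1132.2 − 799.73 = 332.5 m.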